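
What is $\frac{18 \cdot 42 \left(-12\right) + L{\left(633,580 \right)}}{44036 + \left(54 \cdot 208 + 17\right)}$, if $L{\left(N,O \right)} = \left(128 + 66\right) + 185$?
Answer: $- \frac{8693}{55285} \approx -0.15724$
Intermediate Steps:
$L{\left(N,O \right)} = 379$ ($L{\left(N,O \right)} = 194 + 185 = 379$)
$\frac{18 \cdot 42 \left(-12\right) + L{\left(633,580 \right)}}{44036 + \left(54 \cdot 208 + 17\right)} = \frac{18 \cdot 42 \left(-12\right) + 379}{44036 + \left(54 \cdot 208 + 17\right)} = \frac{756 \left(-12\right) + 379}{44036 + \left(11232 + 17\right)} = \frac{-9072 + 379}{44036 + 11249} = - \frac{8693}{55285}$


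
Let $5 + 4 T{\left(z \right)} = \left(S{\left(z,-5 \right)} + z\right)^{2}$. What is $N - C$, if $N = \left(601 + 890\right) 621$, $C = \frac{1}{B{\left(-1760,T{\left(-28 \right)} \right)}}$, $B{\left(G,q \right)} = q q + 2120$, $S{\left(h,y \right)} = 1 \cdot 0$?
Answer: $\frac{593287658255}{640761} \approx 9.2591 \cdot 10^{5}$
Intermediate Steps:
$S{\left(h,y \right)} = 0$
$T{\left(z \right)} = - \frac{5}{4} + \frac{z^{2}}{4}$ ($T{\left(z \right)} = - \frac{5}{4} + \frac{\left(0 + z\right)^{2}}{4} = - \frac{5}{4} + \frac{z^{2}}{4}$)
$B{\left(G,q \right)} = 2120 + q^{2}$ ($B{\left(G,q \right)} = q^{2} + 2120 = 2120 + q^{2}$)
$C = \frac{16}{640761}$ ($C = \frac{1}{2120 + \left(- \frac{5}{4} + \frac{\left(-28\right)^{2}}{4}\right)^{2}} = \frac{1}{2120 + \left(- \frac{5}{4} + \frac{1}{4} \cdot 784\right)^{2}} = \frac{1}{2120 + \left(- \frac{5}{4} + 196\right)^{2}} = \frac{1}{2120 + \left(\frac{779}{4}\right)^{2}} = \frac{1}{2120 + \frac{606841}{16}} = \frac{1}{\frac{640761}{16}} = \frac{16}{640761} \approx 2.497 \cdot 10^{-5}$)
$N = 925911$ ($N = 1491 \cdot 621 = 925911$)
$N - C = 925911 - \frac{16}{640761} = \frac{593287658255}{640761}$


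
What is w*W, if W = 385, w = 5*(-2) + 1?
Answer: -3465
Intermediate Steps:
w = -9 (w = -10 + 1 = -9)
w*W = -9*385 = -3465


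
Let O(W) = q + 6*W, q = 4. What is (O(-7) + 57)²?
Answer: 361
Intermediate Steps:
O(W) = 4 + 6*W
(O(-7) + 57)² = ((4 + 6*(-7)) + 57)² = ((4 - 42) + 57)² = (-38 + 57)² = 19² = 361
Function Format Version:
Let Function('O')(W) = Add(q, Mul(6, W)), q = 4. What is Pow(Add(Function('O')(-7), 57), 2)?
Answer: 361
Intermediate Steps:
Function('O')(W) = Add(4, Mul(6, W))
Pow(Add(Function('O')(-7), 57), 2) = Pow(Add(Add(4, Mul(6, -7)), 57), 2) = Pow(Add(Add(4, -42), 57), 2) = Pow(Add(-38, 57), 2) = Pow(19, 2) = 361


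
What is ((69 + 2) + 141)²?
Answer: 44944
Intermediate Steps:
((69 + 2) + 141)² = (71 + 141)² = 212² = 44944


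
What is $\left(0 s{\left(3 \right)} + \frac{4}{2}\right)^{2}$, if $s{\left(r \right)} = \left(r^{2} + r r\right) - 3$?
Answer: $4$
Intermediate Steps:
$s{\left(r \right)} = -3 + 2 r^{2}$ ($s{\left(r \right)} = \left(r^{2} + r^{2}\right) - 3 = 2 r^{2} - 3 = -3 + 2 r^{2}$)
$\left(0 s{\left(3 \right)} + \frac{4}{2}\right)^{2} = \left(0 \left(-3 + 2 \cdot 3^{2}\right) + \frac{4}{2}\right)^{2} = \left(0 \left(-3 + 2 \cdot 9\right) + 4 \cdot \frac{1}{2}\right)^{2} = \left(0 \left(-3 + 18\right) + 2\right)^{2} = \left(0 \cdot 15 + 2\right)^{2} = \left(0 + 2\right)^{2} = 2^{2} = 4$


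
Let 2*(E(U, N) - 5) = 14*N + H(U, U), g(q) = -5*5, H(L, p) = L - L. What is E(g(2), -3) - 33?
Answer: -49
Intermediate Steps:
H(L, p) = 0
g(q) = -25
E(U, N) = 5 + 7*N (E(U, N) = 5 + (14*N + 0)/2 = 5 + (14*N)/2 = 5 + 7*N)
E(g(2), -3) - 33 = (5 + 7*(-3)) - 33 = (5 - 21) - 33 = -16 - 33 = -49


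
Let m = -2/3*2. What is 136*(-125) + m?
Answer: -51004/3 ≈ -17001.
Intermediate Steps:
m = -4/3 (m = -2*⅓*2 = -⅔*2 = -4/3 ≈ -1.3333)
136*(-125) + m = 136*(-125) - 4/3 = -17000 - 4/3 = -51004/3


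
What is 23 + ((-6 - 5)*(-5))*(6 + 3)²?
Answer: 4478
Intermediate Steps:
23 + ((-6 - 5)*(-5))*(6 + 3)² = 23 - 11*(-5)*9² = 23 + 55*81 = 23 + 4455 = 4478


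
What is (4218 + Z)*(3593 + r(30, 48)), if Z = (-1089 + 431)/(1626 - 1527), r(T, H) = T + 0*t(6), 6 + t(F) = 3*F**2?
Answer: 1510515652/99 ≈ 1.5258e+7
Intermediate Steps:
t(F) = -6 + 3*F**2
r(T, H) = T (r(T, H) = T + 0*(-6 + 3*6**2) = T + 0*(-6 + 3*36) = T + 0*(-6 + 108) = T + 0*102 = T + 0 = T)
Z = -658/99 ≈ -6.6465
(4218 + Z)*(3593 + r(30, 48)) = (4218 - 658/99)*(3593 + 30) = (416924/99)*3623 = 1510515652/99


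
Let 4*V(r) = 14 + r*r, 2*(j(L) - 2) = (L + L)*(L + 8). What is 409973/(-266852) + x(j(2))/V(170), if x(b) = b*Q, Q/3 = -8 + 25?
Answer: -1776054591/1285959788 ≈ -1.3811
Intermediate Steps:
j(L) = 2 + L*(8 + L) (j(L) = 2 + ((L + L)*(L + 8))/2 = 2 + ((2*L)*(8 + L))/2 = 2 + (2*L*(8 + L))/2 = 2 + L*(8 + L))
Q = 51 (Q = 3*(-8 + 25) = 3*17 = 51)
x(b) = 51*b (x(b) = b*51 = 51*b)
V(r) = 7/2 + r²/4 (V(r) = (14 + r*r)/4 = (14 + r²)/4 = 7/2 + r²/4)
409973/(-266852) + x(j(2))/V(170) = 409973/(-266852) + (51*(2 + 2² + 8*2))/(7/2 + (¼)*170²) = 409973*(-1/266852) + (51*(2 + 4 + 16))/(7/2 + (¼)*28900) = -409973/266852 + (51*22)/(7/2 + 7225) = -409973/266852 + 1122/(14457/2) = -409973/266852 + 1122*(2/14457) = -409973/266852 + 748/4819 = -1776054591/1285959788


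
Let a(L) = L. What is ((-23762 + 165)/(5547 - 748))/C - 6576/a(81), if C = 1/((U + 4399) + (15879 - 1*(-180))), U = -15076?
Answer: -3439493866/129573 ≈ -26545.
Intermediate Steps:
C = 1/5382 (C = 1/((-15076 + 4399) + (15879 - 1*(-180))) = 1/(-10677 + (15879 + 180)) = 1/(-10677 + 16059) = 1/5382 ≈ 0.00018580)
((-23762 + 165)/(5547 - 748))/C - 6576/a(81) = ((-23762 + 165)/(5547 - 748))/(1/5382) - 6576/81 = -23597/4799*5382 - 6576*1/81 = -23597*1/4799*5382 - 2192/27 = -23597/4799*5382 - 2192/27 = -126999054/4799 - 2192/27 = -3439493866/129573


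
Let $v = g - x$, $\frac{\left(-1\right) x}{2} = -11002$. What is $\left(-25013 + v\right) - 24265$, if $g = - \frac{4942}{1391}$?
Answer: $- \frac{99158204}{1391} \approx -71286.0$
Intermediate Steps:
$x = 22004$ ($x = \left(-2\right) \left(-11002\right) = 22004$)
$g = - \frac{4942}{1391}$ ($g = \left(-4942\right) \frac{1}{1391} = - \frac{4942}{1391} \approx -3.5528$)
$v = - \frac{30612506}{1391}$ ($v = - \frac{4942}{1391} - 22004 = - \frac{30612506}{1391} \approx -22008.0$)
$\left(-25013 + v\right) - 24265 = \left(-25013 - \frac{30612506}{1391}\right) - 24265 = - \frac{65405589}{1391} - 24265 = - \frac{99158204}{1391}$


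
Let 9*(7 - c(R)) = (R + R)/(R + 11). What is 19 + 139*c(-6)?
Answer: 15436/15 ≈ 1029.1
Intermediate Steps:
c(R) = 7 - 2*R/(9*(11 + R)) (c(R) = 7 - (R + R)/(9*(R + 11)) = 7 - 2*R/(9*(11 + R)))
19 + 139*c(-6) = 19 + 139*((693 + 61*(-6))/(9*(11 - 6))) = 19 + 139*((⅑)*(693 - 366)/5) = 19 + 139*((⅑)*(⅕)*327) = 19 + 139*(109/15) = 19 + 15151/15 = 15436/15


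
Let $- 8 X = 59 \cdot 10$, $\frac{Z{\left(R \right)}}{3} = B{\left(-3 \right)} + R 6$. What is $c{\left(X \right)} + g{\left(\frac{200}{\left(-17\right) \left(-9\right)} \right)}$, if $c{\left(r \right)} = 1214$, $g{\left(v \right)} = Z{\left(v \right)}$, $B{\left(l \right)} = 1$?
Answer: $\frac{21089}{17} \approx 1240.5$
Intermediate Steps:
$Z{\left(R \right)} = 3 + 18 R$ ($Z{\left(R \right)} = 3 \left(1 + R 6\right) = 3 \left(1 + 6 R\right) = 3 + 18 R$)
$g{\left(v \right)} = 3 + 18 v$
$X = - \frac{295}{4}$ ($X = - \frac{59 \cdot 10}{8} = \left(- \frac{1}{8}\right) 590 = - \frac{295}{4} \approx -73.75$)
$c{\left(X \right)} + g{\left(\frac{200}{\left(-17\right) \left(-9\right)} \right)} = 1214 + \left(3 + 18 \frac{200}{\left(-17\right) \left(-9\right)}\right) = 1214 + \left(3 + 18 \cdot \frac{200}{153}\right) = 1214 + \left(3 + \frac{400}{17}\right) = 1214 + \frac{451}{17} = \frac{21089}{17}$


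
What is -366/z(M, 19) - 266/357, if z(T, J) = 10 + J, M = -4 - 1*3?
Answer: -19768/1479 ≈ -13.366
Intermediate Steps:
M = -7 (M = -4 - 3 = -7)
-366/z(M, 19) - 266/357 = -366/(10 + 19) - 266/357 = -366/29 - 266*1/357 = -366*1/29 - 38/51 = -366/29 - 38/51 = -19768/1479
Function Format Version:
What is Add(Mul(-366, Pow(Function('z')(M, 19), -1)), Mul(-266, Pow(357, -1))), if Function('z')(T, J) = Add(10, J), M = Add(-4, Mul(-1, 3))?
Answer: Rational(-19768, 1479) ≈ -13.366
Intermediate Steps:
M = -7 (M = Add(-4, -3) = -7)
Add(Mul(-366, Pow(Function('z')(M, 19), -1)), Mul(-266, Pow(357, -1))) = Add(Mul(-366, Pow(Add(10, 19), -1)), Mul(-266, Pow(357, -1))) = Add(Mul(-366, Pow(29, -1)), Mul(-266, Rational(1, 357))) = Add(Mul(-366, Rational(1, 29)), Rational(-38, 51)) = Add(Rational(-366, 29), Rational(-38, 51)) = Rational(-19768, 1479)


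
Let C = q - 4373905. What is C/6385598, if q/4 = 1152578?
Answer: 236407/6385598 ≈ 0.037022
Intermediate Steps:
q = 4610312 (q = 4*1152578 = 4610312)
C = 236407 (C = 4610312 - 4373905 = 236407)
C/6385598 = 236407/6385598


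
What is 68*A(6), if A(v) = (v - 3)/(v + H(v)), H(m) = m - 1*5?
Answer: 204/7 ≈ 29.143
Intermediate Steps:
H(m) = -5 + m (H(m) = m - 5 = -5 + m)
A(v) = (-3 + v)/(-5 + 2*v) (A(v) = (v - 3)/(v + (-5 + v)) = (-3 + v)/(-5 + 2*v))
68*A(6) = 68*((-3 + 6)/(-5 + 2*6)) = 68*(3/(-5 + 12)) = 68*(3/7) = 204/7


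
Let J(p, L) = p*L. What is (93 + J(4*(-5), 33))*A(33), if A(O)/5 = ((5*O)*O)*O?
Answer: -509406975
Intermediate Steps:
A(O) = 25*O³ (A(O) = 5*(((5*O)*O)*O) = 5*((5*O²)*O) = 5*(5*O³) = 25*O³)
J(p, L) = L*p
(93 + J(4*(-5), 33))*A(33) = (93 + 33*(4*(-5)))*(25*33³) = (93 + 33*(-20))*(25*35937) = (93 - 660)*898425 = -567*898425 = -509406975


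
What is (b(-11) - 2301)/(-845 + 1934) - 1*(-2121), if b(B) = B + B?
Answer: 2307446/1089 ≈ 2118.9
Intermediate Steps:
b(B) = 2*B
(b(-11) - 2301)/(-845 + 1934) - 1*(-2121) = (2*(-11) - 2301)/(-845 + 1934) - 1*(-2121) = (-22 - 2301)/1089 + 2121 = -2323*1/1089 + 2121 = -2323/1089 + 2121 = 2307446/1089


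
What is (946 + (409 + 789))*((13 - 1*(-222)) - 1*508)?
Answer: -585312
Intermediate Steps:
(946 + (409 + 789))*((13 - 1*(-222)) - 1*508) = (946 + 1198)*((13 + 222) - 508) = 2144*(235 - 508) = 2144*(-273) = -585312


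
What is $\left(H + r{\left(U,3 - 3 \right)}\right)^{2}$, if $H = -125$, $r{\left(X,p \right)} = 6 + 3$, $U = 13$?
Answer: $13456$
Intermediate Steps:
$r{\left(X,p \right)} = 9$
$\left(H + r{\left(U,3 - 3 \right)}\right)^{2} = \left(-125 + 9\right)^{2} = \left(-116\right)^{2} = 13456$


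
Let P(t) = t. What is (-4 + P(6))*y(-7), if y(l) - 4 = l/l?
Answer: 10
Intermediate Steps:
y(l) = 5 (y(l) = 4 + l/l = 4 + 1 = 5)
(-4 + P(6))*y(-7) = (-4 + 6)*5 = 2*5 = 10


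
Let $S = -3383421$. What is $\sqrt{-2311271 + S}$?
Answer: $2 i \sqrt{1423673} \approx 2386.4 i$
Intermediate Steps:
$\sqrt{-2311271 + S} = \sqrt{-2311271 - 3383421} = \sqrt{-5694692} = 2 i \sqrt{1423673}$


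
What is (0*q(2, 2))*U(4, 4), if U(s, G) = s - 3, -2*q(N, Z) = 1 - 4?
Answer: 0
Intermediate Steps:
q(N, Z) = 3/2 (q(N, Z) = -(1 - 4)/2 = -1/2*(-3) = 3/2)
U(s, G) = -3 + s
(0*q(2, 2))*U(4, 4) = (0*(3/2))*(-3 + 4) = 0*1 = 0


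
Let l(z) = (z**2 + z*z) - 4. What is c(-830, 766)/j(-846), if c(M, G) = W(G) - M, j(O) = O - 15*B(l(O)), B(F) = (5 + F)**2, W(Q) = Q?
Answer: -532/10245002167727 ≈ -5.1928e-11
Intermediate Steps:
l(z) = -4 + 2*z**2 (l(z) = (z**2 + z**2) - 4 = 2*z**2 - 4 = -4 + 2*z**2)
j(O) = O - 15*(1 + 2*O**2)**2 (j(O) = O - 15*(5 + (-4 + 2*O**2))**2 = O - 15*(1 + 2*O**2)**2)
c(M, G) = G - M
c(-830, 766)/j(-846) = (766 - 1*(-830))/(-846 - 15*(1 + 2*(-846)**2)**2) = (766 + 830)/(-846 - 15*(1 + 2*715716)**2) = 1596/(-846 - 15*(1 + 1431432)**2) = 1596/(-846 - 15*1431433**2) = 1596/(-846 - 15*2049000433489) = 1596/(-846 - 30735006502335) = 1596/(-30735006503181) = 1596*(-1/30735006503181) = -532/10245002167727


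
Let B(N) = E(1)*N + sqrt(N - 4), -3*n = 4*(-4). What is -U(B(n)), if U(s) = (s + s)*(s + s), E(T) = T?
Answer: -1072/9 - 256*sqrt(3)/9 ≈ -168.38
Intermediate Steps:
n = 16/3 (n = -4*(-4)/3 = -1/3*(-16) = 16/3 ≈ 5.3333)
B(N) = N + sqrt(-4 + N) (B(N) = 1*N + sqrt(N - 4) = N + sqrt(-4 + N))
U(s) = 4*s**2 (U(s) = (2*s)*(2*s) = 4*s**2)
-U(B(n)) = -4*(16/3 + sqrt(-4 + 16/3))**2 = -4*(16/3 + sqrt(4/3))**2 = -4*(16/3 + 2*sqrt(3)/3)**2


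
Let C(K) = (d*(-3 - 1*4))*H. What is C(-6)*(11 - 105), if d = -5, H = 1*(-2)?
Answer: 6580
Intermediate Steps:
H = -2
C(K) = -70 (C(K) = -5*(-3 - 1*4)*(-2) = -5*(-3 - 4)*(-2) = -5*(-7)*(-2) = 35*(-2) = -70)
C(-6)*(11 - 105) = -70*(11 - 105) = -70*(-94) = 6580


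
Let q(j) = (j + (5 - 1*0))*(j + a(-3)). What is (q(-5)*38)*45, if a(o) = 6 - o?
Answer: 0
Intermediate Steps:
q(j) = (5 + j)*(9 + j) (q(j) = (j + (5 - 1*0))*(j + (6 - 1*(-3))) = (j + (5 + 0))*(j + (6 + 3)) = (j + 5)*(j + 9) = (5 + j)*(9 + j))
(q(-5)*38)*45 = ((45 + (-5)² + 14*(-5))*38)*45 = ((45 + 25 - 70)*38)*45 = (0*38)*45 = 0*45 = 0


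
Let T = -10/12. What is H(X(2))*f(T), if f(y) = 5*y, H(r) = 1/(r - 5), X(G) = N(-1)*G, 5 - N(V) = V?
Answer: -25/42 ≈ -0.59524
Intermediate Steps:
N(V) = 5 - V
X(G) = 6*G (X(G) = (5 - 1*(-1))*G = (5 + 1)*G = 6*G)
T = -⅚ (T = -10*1/12 = -⅚ ≈ -0.83333)
H(r) = 1/(-5 + r)
H(X(2))*f(T) = (5*(-⅚))/(-5 + 6*2) = -25/6/(-5 + 12) = -25/6/7 = (⅐)*(-25/6) = -25/42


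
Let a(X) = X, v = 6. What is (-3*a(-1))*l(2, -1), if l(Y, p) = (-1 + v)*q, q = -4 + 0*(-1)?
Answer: -60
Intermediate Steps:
q = -4 (q = -4 + 0 = -4)
l(Y, p) = -20 (l(Y, p) = (-1 + 6)*(-4) = 5*(-4) = -20)
(-3*a(-1))*l(2, -1) = -3*(-1)*(-20) = 3*(-20) = -60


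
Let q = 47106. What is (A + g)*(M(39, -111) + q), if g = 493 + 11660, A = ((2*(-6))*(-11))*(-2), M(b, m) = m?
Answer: 558723555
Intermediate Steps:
A = -264 (A = -12*(-11)*(-2) = 132*(-2) = -264)
g = 12153
(A + g)*(M(39, -111) + q) = (-264 + 12153)*(-111 + 47106) = 11889*46995 = 558723555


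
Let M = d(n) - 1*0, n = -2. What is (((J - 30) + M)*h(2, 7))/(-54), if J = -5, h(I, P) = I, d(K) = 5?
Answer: 10/9 ≈ 1.1111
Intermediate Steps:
M = 5 (M = 5 - 1*0 = 5 + 0 = 5)
(((J - 30) + M)*h(2, 7))/(-54) = (((-5 - 30) + 5)*2)/(-54) = ((-35 + 5)*2)*(-1/54) = -30*2*(-1/54) = -60*(-1/54) = 10/9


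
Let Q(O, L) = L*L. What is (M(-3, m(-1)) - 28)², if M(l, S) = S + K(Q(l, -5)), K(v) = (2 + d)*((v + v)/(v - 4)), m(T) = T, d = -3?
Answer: 434281/441 ≈ 984.76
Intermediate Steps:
Q(O, L) = L²
K(v) = -2*v/(-4 + v) (K(v) = (2 - 3)*((v + v)/(v - 4)) = -2*v/(-4 + v))
M(l, S) = -50/21 + S (M(l, S) = S - 2*(-5)²/(-4 + (-5)²) = S - 2*25/(-4 + 25) = S - 2*25/21 = S - 2*25*1/21 = S - 50/21 = -50/21 + S)
(M(-3, m(-1)) - 28)² = ((-50/21 - 1) - 28)² = (-71/21 - 28)² = (-659/21)² = 434281/441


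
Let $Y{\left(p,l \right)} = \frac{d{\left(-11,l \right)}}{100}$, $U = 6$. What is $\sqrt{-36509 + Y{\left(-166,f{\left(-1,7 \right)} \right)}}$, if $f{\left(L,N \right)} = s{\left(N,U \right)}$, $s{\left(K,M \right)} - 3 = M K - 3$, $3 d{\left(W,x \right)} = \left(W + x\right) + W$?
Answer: $\frac{i \sqrt{8214510}}{15} \approx 191.07 i$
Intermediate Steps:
$d{\left(W,x \right)} = \frac{x}{3} + \frac{2 W}{3}$ ($d{\left(W,x \right)} = \frac{\left(W + x\right) + W}{3} = \frac{x + 2 W}{3} = \frac{x}{3} + \frac{2 W}{3}$)
$s{\left(K,M \right)} = K M$ ($s{\left(K,M \right)} = 3 + \left(M K - 3\right) = 3 + \left(K M - 3\right) = 3 + \left(-3 + K M\right) = K M$)
$f{\left(L,N \right)} = 6 N$ ($f{\left(L,N \right)} = N 6 = 6 N$)
$Y{\left(p,l \right)} = - \frac{11}{150} + \frac{l}{300}$ ($Y{\left(p,l \right)} = \frac{\frac{l}{3} + \frac{2}{3} \left(-11\right)}{100} = \left(\frac{l}{3} - \frac{22}{3}\right) \frac{1}{100} = \left(- \frac{22}{3} + \frac{l}{3}\right) \frac{1}{100} = - \frac{11}{150} + \frac{l}{300}$)
$\sqrt{-36509 + Y{\left(-166,f{\left(-1,7 \right)} \right)}} = \sqrt{-36509 - \left(\frac{11}{150} - \frac{6 \cdot 7}{300}\right)} = \sqrt{-36509 + \left(- \frac{11}{150} + \frac{1}{300} \cdot 42\right)} = \sqrt{-36509 + \left(- \frac{11}{150} + \frac{7}{50}\right)} = \sqrt{-36509 + \frac{1}{15}} = \sqrt{- \frac{547634}{15}} = \frac{i \sqrt{8214510}}{15}$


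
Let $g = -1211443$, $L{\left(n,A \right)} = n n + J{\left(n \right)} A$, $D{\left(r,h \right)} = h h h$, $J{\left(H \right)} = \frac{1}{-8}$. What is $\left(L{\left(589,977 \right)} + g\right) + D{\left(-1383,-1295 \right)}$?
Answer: $- \frac{17380896153}{8} \approx -2.1726 \cdot 10^{9}$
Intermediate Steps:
$J{\left(H \right)} = - \frac{1}{8}$
$D{\left(r,h \right)} = h^{3}$ ($D{\left(r,h \right)} = h^{2} h = h^{3}$)
$L{\left(n,A \right)} = n^{2} - \frac{A}{8}$ ($L{\left(n,A \right)} = n n - \frac{A}{8} = n^{2} - \frac{A}{8}$)
$\left(L{\left(589,977 \right)} + g\right) + D{\left(-1383,-1295 \right)} = \left(\left(589^{2} - \frac{977}{8}\right) - 1211443\right) + \left(-1295\right)^{3} = \left(\left(346921 - \frac{977}{8}\right) - 1211443\right) - 2171747375 = \left(\frac{2774391}{8} - 1211443\right) - 2171747375 = - \frac{6917153}{8} - 2171747375 = - \frac{17380896153}{8}$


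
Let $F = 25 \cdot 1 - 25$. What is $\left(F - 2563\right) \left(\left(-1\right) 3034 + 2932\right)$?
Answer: $261426$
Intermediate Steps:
$F = 0$ ($F = 25 - 25 = 0$)
$\left(F - 2563\right) \left(\left(-1\right) 3034 + 2932\right) = \left(0 - 2563\right) \left(\left(-1\right) 3034 + 2932\right) = \left(0 - 2563\right) \left(-3034 + 2932\right) = \left(-2563\right) \left(-102\right) = 261426$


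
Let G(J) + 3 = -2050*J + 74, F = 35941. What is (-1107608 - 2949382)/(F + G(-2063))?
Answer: -2028495/2132581 ≈ -0.95119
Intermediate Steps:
G(J) = 71 - 2050*J (G(J) = -3 + (-2050*J + 74) = -3 + (74 - 2050*J) = 71 - 2050*J)
(-1107608 - 2949382)/(F + G(-2063)) = (-1107608 - 2949382)/(35941 + (71 - 2050*(-2063))) = -4056990/(35941 + (71 + 4229150)) = -4056990/(35941 + 4229221) = -4056990/4265162 = -4056990*1/4265162 = -2028495/2132581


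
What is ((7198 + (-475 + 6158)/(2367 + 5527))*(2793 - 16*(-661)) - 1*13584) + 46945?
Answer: 759979437189/7894 ≈ 9.6273e+7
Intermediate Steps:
((7198 + (-475 + 6158)/(2367 + 5527))*(2793 - 16*(-661)) - 1*13584) + 46945 = ((7198 + 5683/7894)*(2793 + 10576) - 13584) + 46945 = ((7198 + 5683*(1/7894))*13369 - 13584) + 46945 = ((7198 + 5683/7894)*13369 - 13584) + 46945 = ((56826695/7894)*13369 - 13584) + 46945 = (759716085455/7894 - 13584) + 46945 = 759608853359/7894 + 46945 = 759979437189/7894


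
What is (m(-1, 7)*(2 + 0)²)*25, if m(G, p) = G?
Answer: -100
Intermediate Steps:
(m(-1, 7)*(2 + 0)²)*25 = -(2 + 0)²*25 = -1*2²*25 = -1*4*25 = -4*25 = -100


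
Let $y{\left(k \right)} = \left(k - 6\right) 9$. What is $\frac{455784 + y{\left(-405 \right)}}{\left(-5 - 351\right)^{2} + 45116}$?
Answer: $\frac{150695}{57284} \approx 2.6307$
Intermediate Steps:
$y{\left(k \right)} = -54 + 9 k$ ($y{\left(k \right)} = \left(-6 + k\right) 9 = -54 + 9 k$)
$\frac{455784 + y{\left(-405 \right)}}{\left(-5 - 351\right)^{2} + 45116} = \frac{455784 + \left(-54 + 9 \left(-405\right)\right)}{\left(-5 - 351\right)^{2} + 45116} = \frac{455784 - 3699}{\left(-356\right)^{2} + 45116} = \frac{455784 - 3699}{126736 + 45116} = \frac{452085}{171852} = 452085 \cdot \frac{1}{171852} = \frac{150695}{57284}$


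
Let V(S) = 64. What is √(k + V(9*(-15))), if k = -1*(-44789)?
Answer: √44853 ≈ 211.79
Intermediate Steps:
k = 44789
√(k + V(9*(-15))) = √(44789 + 64) = √44853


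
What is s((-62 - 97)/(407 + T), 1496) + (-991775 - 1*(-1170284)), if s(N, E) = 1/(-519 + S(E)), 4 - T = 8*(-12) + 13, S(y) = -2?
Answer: 93003188/521 ≈ 1.7851e+5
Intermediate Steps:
T = 87 (T = 4 - (8*(-12) + 13) = 4 - (-96 + 13) = 4 - 1*(-83) = 4 + 83 = 87)
s(N, E) = -1/521 (s(N, E) = 1/(-519 - 2) = 1/(-521) = -1/521)
s((-62 - 97)/(407 + T), 1496) + (-991775 - 1*(-1170284)) = -1/521 + (-991775 - 1*(-1170284)) = -1/521 + (-991775 + 1170284) = -1/521 + 178509 = 93003188/521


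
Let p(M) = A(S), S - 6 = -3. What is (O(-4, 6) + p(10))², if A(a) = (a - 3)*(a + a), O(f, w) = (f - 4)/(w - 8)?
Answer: 16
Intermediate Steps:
S = 3 (S = 6 - 3 = 3)
O(f, w) = (-4 + f)/(-8 + w)
A(a) = 2*a*(-3 + a) (A(a) = (-3 + a)*(2*a) = 2*a*(-3 + a))
p(M) = 0 (p(M) = 2*3*(-3 + 3) = 2*3*0 = 0)
(O(-4, 6) + p(10))² = ((-4 - 4)/(-8 + 6) + 0)² = (-8/(-2) + 0)² = (-½*(-8) + 0)² = (4 + 0)² = 4² = 16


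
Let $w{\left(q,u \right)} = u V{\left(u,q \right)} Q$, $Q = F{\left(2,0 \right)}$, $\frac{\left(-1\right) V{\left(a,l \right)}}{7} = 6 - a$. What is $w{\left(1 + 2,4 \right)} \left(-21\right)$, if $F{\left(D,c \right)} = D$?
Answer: $2352$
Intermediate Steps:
$V{\left(a,l \right)} = -42 + 7 a$ ($V{\left(a,l \right)} = - 7 \left(6 - a\right) = -42 + 7 a$)
$Q = 2$
$w{\left(q,u \right)} = 2 u \left(-42 + 7 u\right)$ ($w{\left(q,u \right)} = u \left(-42 + 7 u\right) 2 = 2 u \left(-42 + 7 u\right)$)
$w{\left(1 + 2,4 \right)} \left(-21\right) = 14 \cdot 4 \left(-6 + 4\right) \left(-21\right) = 14 \cdot 4 \left(-2\right) \left(-21\right) = \left(-112\right) \left(-21\right) = 2352$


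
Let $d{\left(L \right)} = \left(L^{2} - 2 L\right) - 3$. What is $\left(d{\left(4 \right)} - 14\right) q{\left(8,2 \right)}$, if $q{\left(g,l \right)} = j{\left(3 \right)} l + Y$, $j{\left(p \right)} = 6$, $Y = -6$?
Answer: $-54$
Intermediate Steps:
$d{\left(L \right)} = -3 + L^{2} - 2 L$
$q{\left(g,l \right)} = -6 + 6 l$ ($q{\left(g,l \right)} = 6 l - 6 = -6 + 6 l$)
$\left(d{\left(4 \right)} - 14\right) q{\left(8,2 \right)} = \left(\left(-3 + 4^{2} - 8\right) - 14\right) \left(-6 + 6 \cdot 2\right) = \left(\left(-3 + 16 - 8\right) - 14\right) \left(-6 + 12\right) = \left(5 - 14\right) 6 = \left(-9\right) 6 = -54$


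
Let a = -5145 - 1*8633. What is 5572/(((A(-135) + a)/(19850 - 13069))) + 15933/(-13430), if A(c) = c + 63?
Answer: -50765619281/18600550 ≈ -2729.3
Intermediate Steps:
A(c) = 63 + c
a = -13778 (a = -5145 - 8633 = -13778)
5572/(((A(-135) + a)/(19850 - 13069))) + 15933/(-13430) = 5572/((((63 - 135) - 13778)/(19850 - 13069))) + 15933/(-13430) = 5572/(((-72 - 13778)/6781)) + 15933*(-1/13430) = 5572/((-13850*1/6781)) - 15933/13430 = 5572/(-13850/6781) - 15933/13430 = 5572*(-6781/13850) - 15933/13430 = -18891866/6925 - 15933/13430 = -50765619281/18600550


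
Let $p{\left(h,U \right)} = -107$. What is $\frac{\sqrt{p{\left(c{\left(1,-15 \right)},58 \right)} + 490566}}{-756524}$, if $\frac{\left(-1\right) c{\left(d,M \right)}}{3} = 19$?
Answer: $- \frac{\sqrt{490459}}{756524} \approx -0.00092572$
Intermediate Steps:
$c{\left(d,M \right)} = -57$ ($c{\left(d,M \right)} = \left(-3\right) 19 = -57$)
$\frac{\sqrt{p{\left(c{\left(1,-15 \right)},58 \right)} + 490566}}{-756524} = \frac{\sqrt{-107 + 490566}}{-756524} = \sqrt{490459} \left(- \frac{1}{756524}\right) = - \frac{\sqrt{490459}}{756524}$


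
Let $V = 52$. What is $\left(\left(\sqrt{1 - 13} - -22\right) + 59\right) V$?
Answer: $4212 + 104 i \sqrt{3} \approx 4212.0 + 180.13 i$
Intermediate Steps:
$\left(\left(\sqrt{1 - 13} - -22\right) + 59\right) V = \left(\left(\sqrt{1 - 13} - -22\right) + 59\right) 52 = \left(\left(\sqrt{-12} + 22\right) + 59\right) 52 = \left(\left(2 i \sqrt{3} + 22\right) + 59\right) 52 = \left(\left(22 + 2 i \sqrt{3}\right) + 59\right) 52 = \left(81 + 2 i \sqrt{3}\right) 52 = 4212 + 104 i \sqrt{3}$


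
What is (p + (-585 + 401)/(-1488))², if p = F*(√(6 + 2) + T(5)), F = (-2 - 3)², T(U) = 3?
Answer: 368224729/34596 + 698650*√2/93 ≈ 21268.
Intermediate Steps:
F = 25 (F = (-5)² = 25)
p = 75 + 50*√2 (p = 25*(√(6 + 2) + 3) = 25*(√8 + 3) = 25*(2*√2 + 3) = 25*(3 + 2*√2) = 75 + 50*√2 ≈ 145.71)
(p + (-585 + 401)/(-1488))² = ((75 + 50*√2) + (-585 + 401)/(-1488))² = ((75 + 50*√2) - 184*(-1/1488))² = ((75 + 50*√2) + 23/186)² = (13973/186 + 50*√2)²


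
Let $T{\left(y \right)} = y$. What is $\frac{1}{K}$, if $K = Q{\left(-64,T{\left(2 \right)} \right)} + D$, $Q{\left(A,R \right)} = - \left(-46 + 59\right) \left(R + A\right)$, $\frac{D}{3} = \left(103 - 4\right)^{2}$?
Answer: $\frac{1}{30209} \approx 3.3103 \cdot 10^{-5}$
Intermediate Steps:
$D = 29403$ ($D = 3 \left(103 - 4\right)^{2} = 3 \cdot 99^{2} = 3 \cdot 9801 = 29403$)
$Q{\left(A,R \right)} = - 13 A - 13 R$ ($Q{\left(A,R \right)} = - 13 \left(A + R\right) = - (13 A + 13 R) = - 13 A - 13 R$)
$K = 30209$ ($K = \left(\left(-13\right) \left(-64\right) - 26\right) + 29403 = \left(832 - 26\right) + 29403 = 806 + 29403 = 30209$)
$\frac{1}{K} = \frac{1}{30209}$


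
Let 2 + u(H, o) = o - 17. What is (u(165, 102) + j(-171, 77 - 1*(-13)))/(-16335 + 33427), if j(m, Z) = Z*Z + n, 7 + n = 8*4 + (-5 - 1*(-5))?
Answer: 2052/4273 ≈ 0.48022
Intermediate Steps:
n = 25 (n = -7 + (8*4 + (-5 - 1*(-5))) = -7 + (32 + (-5 + 5)) = -7 + (32 + 0) = -7 + 32 = 25)
u(H, o) = -19 + o (u(H, o) = -2 + (o - 17) = -2 + (-17 + o) = -19 + o)
j(m, Z) = 25 + Z² (j(m, Z) = Z*Z + 25 = Z² + 25 = 25 + Z²)
(u(165, 102) + j(-171, 77 - 1*(-13)))/(-16335 + 33427) = ((-19 + 102) + (25 + (77 - 1*(-13))²))/(-16335 + 33427) = (83 + (25 + (77 + 13)²))/17092 = (83 + (25 + 90²))*(1/17092) = (83 + (25 + 8100))*(1/17092) = (83 + 8125)*(1/17092) = 8208*(1/17092) = 2052/4273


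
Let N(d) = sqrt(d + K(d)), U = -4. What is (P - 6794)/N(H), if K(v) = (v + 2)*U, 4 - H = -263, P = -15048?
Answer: 21842*I*sqrt(809)/809 ≈ 767.92*I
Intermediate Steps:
H = 267 (H = 4 - 1*(-263) = 4 + 263 = 267)
K(v) = -8 - 4*v (K(v) = (v + 2)*(-4) = (2 + v)*(-4) = -8 - 4*v)
N(d) = sqrt(-8 - 3*d) (N(d) = sqrt(d + (-8 - 4*d)) = sqrt(-8 - 3*d))
(P - 6794)/N(H) = (-15048 - 6794)/(sqrt(-8 - 3*267)) = -21842/sqrt(-8 - 801) = -21842*(-I*sqrt(809)/809) = -(-21842)*I*sqrt(809)/809 = 21842*I*sqrt(809)/809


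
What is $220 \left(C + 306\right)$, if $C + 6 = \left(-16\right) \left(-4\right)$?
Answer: $80080$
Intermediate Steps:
$C = 58$ ($C = -6 - -64 = -6 + 64 = 58$)
$220 \left(C + 306\right) = 220 \left(58 + 306\right) = 220 \cdot 364 = 80080$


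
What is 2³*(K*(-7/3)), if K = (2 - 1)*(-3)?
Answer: 56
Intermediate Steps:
K = -3 (K = 1*(-3) = -3)
2³*(K*(-7/3)) = 2³*(-(-21)/3) = 8*(-(-21)/3) = 8*(-3*(-7/3)) = 8*7 = 56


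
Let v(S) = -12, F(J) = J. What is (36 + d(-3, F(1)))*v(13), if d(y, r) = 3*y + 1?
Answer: -336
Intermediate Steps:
d(y, r) = 1 + 3*y
(36 + d(-3, F(1)))*v(13) = (36 + (1 + 3*(-3)))*(-12) = (36 + (1 - 9))*(-12) = (36 - 8)*(-12) = 28*(-12) = -336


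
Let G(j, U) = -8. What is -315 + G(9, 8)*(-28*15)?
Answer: 3045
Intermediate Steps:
-315 + G(9, 8)*(-28*15) = -315 - (-224)*15 = -315 - 8*(-420) = -315 + 3360 = 3045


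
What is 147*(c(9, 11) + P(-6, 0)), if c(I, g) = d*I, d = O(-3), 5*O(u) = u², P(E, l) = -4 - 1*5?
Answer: 5292/5 ≈ 1058.4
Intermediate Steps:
P(E, l) = -9 (P(E, l) = -4 - 5 = -9)
O(u) = u²/5
d = 9/5 (d = (⅕)*(-3)² = (⅕)*9 = 9/5 ≈ 1.8000)
c(I, g) = 9*I/5
147*(c(9, 11) + P(-6, 0)) = 147*((9/5)*9 - 9) = 147*(81/5 - 9) = 147*(36/5) = 5292/5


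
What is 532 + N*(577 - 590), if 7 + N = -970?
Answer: 13233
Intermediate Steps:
N = -977 (N = -7 - 970 = -977)
532 + N*(577 - 590) = 532 - 977*(577 - 590) = 532 - 977*(-13) = 532 + 12701 = 13233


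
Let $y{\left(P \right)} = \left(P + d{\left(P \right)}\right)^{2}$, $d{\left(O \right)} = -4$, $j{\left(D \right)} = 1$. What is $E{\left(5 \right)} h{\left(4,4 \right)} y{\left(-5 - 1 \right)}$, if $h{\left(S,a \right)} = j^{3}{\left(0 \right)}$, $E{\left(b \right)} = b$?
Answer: $500$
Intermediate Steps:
$h{\left(S,a \right)} = 1$ ($h{\left(S,a \right)} = 1^{3} = 1$)
$y{\left(P \right)} = \left(-4 + P\right)^{2}$ ($y{\left(P \right)} = \left(P - 4\right)^{2} = \left(-4 + P\right)^{2}$)
$E{\left(5 \right)} h{\left(4,4 \right)} y{\left(-5 - 1 \right)} = 5 \cdot 1 \left(-4 - 6\right)^{2} = 5 \left(-4 - 6\right)^{2} = 5 \left(-10\right)^{2} = 5 \cdot 100 = 500$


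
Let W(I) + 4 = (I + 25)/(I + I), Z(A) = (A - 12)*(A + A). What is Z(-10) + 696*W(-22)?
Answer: -26306/11 ≈ -2391.5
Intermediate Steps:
Z(A) = 2*A*(-12 + A) (Z(A) = (-12 + A)*(2*A) = 2*A*(-12 + A))
W(I) = -4 + (25 + I)/(2*I) (W(I) = -4 + (I + 25)/(I + I) = -4 + (25 + I)/((2*I)) = -4 + (25 + I)*(1/(2*I)) = -4 + (25 + I)/(2*I))
Z(-10) + 696*W(-22) = 2*(-10)*(-12 - 10) + 696*((1/2)*(25 - 7*(-22))/(-22)) = 2*(-10)*(-22) + 696*((1/2)*(-1/22)*(25 + 154)) = 440 + 696*((1/2)*(-1/22)*179) = 440 + 696*(-179/44) = 440 - 31146/11 = -26306/11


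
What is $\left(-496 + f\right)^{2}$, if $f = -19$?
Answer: $265225$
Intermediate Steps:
$\left(-496 + f\right)^{2} = \left(-496 - 19\right)^{2} = \left(-515\right)^{2} = 265225$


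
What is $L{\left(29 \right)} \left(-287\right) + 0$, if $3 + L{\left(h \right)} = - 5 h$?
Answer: $42476$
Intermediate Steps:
$L{\left(h \right)} = -3 - 5 h$
$L{\left(29 \right)} \left(-287\right) + 0 = \left(-3 - 145\right) \left(-287\right) + 0 = \left(-148\right) \left(-287\right) + 0 = 42476 + 0 = 42476$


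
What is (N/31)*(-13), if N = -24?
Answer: 312/31 ≈ 10.065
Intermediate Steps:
(N/31)*(-13) = -24/31*(-13) = 312/31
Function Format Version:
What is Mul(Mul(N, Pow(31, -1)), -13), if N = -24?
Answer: Rational(312, 31) ≈ 10.065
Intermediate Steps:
Mul(Mul(N, Pow(31, -1)), -13) = Mul(Mul(-24, Pow(31, -1)), -13) = Mul(Mul(-24, Rational(1, 31)), -13) = Mul(Rational(-24, 31), -13) = Rational(312, 31)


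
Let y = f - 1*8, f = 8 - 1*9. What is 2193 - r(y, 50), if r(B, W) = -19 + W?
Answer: 2162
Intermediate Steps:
f = -1 (f = 8 - 9 = -1)
y = -9 (y = -1 - 1*8 = -1 - 8 = -9)
2193 - r(y, 50) = 2193 - (-19 + 50) = 2193 - 1*31 = 2193 - 31 = 2162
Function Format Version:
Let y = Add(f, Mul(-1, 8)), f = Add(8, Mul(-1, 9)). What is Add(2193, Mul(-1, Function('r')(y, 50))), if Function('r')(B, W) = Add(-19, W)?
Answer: 2162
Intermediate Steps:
f = -1 (f = Add(8, -9) = -1)
y = -9 (y = Add(-1, Mul(-1, 8)) = Add(-1, -8) = -9)
Add(2193, Mul(-1, Function('r')(y, 50))) = Add(2193, Mul(-1, Add(-19, 50))) = Add(2193, Mul(-1, 31)) = Add(2193, -31) = 2162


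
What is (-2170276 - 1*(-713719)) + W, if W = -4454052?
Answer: -5910609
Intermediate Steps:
(-2170276 - 1*(-713719)) + W = (-2170276 - 1*(-713719)) - 4454052 = (-2170276 + 713719) - 4454052 = -1456557 - 4454052 = -5910609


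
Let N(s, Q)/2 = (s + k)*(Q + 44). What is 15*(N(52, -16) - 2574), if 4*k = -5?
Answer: 4020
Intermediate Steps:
k = -5/4 (k = (¼)*(-5) = -5/4 ≈ -1.2500)
N(s, Q) = 2*(44 + Q)*(-5/4 + s) (N(s, Q) = 2*((s - 5/4)*(Q + 44)) = 2*((-5/4 + s)*(44 + Q)) = 2*((44 + Q)*(-5/4 + s)) = 2*(44 + Q)*(-5/4 + s))
15*(N(52, -16) - 2574) = 15*((-110 + 88*52 - 5/2*(-16) + 2*(-16)*52) - 2574) = 15*((-110 + 4576 + 40 - 1664) - 2574) = 15*(2842 - 2574) = 15*268 = 4020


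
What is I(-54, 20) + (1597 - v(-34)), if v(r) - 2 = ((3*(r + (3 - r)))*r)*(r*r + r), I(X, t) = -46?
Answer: 344881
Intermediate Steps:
v(r) = 2 + 9*r*(r + r**2) (v(r) = 2 + ((3*(r + (3 - r)))*r)*(r*r + r) = 2 + ((3*3)*r)*(r**2 + r) = 2 + (9*r)*(r + r**2) = 2 + 9*r*(r + r**2))
I(-54, 20) + (1597 - v(-34)) = -46 + (1597 - (2 + 9*(-34)**2 + 9*(-34)**3)) = -46 + (1597 - (2 + 9*1156 + 9*(-39304))) = -46 + (1597 - (2 + 10404 - 353736)) = -46 + (1597 - 1*(-343330)) = -46 + (1597 + 343330) = -46 + 344927 = 344881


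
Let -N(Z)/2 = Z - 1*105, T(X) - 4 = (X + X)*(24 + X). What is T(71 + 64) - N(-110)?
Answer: 42504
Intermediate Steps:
T(X) = 4 + 2*X*(24 + X) (T(X) = 4 + (X + X)*(24 + X) = 4 + (2*X)*(24 + X) = 4 + 2*X*(24 + X))
N(Z) = 210 - 2*Z (N(Z) = -2*(Z - 1*105) = -2*(Z - 105) = -2*(-105 + Z) = 210 - 2*Z)
T(71 + 64) - N(-110) = (4 + 2*(71 + 64)**2 + 48*(71 + 64)) - (210 - 2*(-110)) = (4 + 2*135**2 + 48*135) - (210 + 220) = (4 + 2*18225 + 6480) - 1*430 = (4 + 36450 + 6480) - 430 = 42934 - 430 = 42504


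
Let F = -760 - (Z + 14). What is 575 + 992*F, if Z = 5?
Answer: -772193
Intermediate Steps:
F = -779 (F = -760 - (5 + 14) = -760 - 19 = -779)
575 + 992*F = 575 + 992*(-779) = 575 - 772768 = -772193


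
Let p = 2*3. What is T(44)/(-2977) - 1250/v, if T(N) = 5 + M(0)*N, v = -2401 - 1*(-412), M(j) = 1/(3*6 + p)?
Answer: 570409/910962 ≈ 0.62616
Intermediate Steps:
p = 6
M(j) = 1/24 (M(j) = 1/(3*6 + 6) = 1/(18 + 6) = 1/24)
v = -1989 (v = -2401 + 412 = -1989)
T(N) = 5 + N/24
T(44)/(-2977) - 1250/v = (5 + (1/24)*44)/(-2977) - 1250/(-1989) = (5 + 11/6)*(-1/2977) - 1250*(-1/1989) = (41/6)*(-1/2977) + 1250/1989 = -41/17862 + 1250/1989 = 570409/910962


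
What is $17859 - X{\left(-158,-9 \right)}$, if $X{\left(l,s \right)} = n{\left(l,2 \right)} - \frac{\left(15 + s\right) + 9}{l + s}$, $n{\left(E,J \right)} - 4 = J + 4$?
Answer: $\frac{2980768}{167} \approx 17849.0$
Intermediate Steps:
$n{\left(E,J \right)} = 8 + J$ ($n{\left(E,J \right)} = 4 + \left(J + 4\right) = 4 + \left(4 + J\right) = 8 + J$)
$X{\left(l,s \right)} = 10 - \frac{24 + s}{l + s}$ ($X{\left(l,s \right)} = \left(8 + 2\right) - \frac{\left(15 + s\right) + 9}{l + s} = 10 - \frac{24 + s}{l + s}$)
$17859 - X{\left(-158,-9 \right)} = 17859 - \frac{-24 + 9 \left(-9\right) + 10 \left(-158\right)}{-158 - 9} = 17859 - \frac{-24 - 81 - 1580}{-167} = 17859 - \left(- \frac{1}{167}\right) \left(-1685\right) = 17859 - \frac{1685}{167} = \frac{2980768}{167}$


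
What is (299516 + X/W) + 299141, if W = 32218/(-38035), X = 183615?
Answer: 12303734701/32218 ≈ 3.8189e+5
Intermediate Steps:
W = -32218/38035 (W = 32218*(-1/38035) = -32218/38035 ≈ -0.84706)
(299516 + X/W) + 299141 = (299516 + 183615/(-32218/38035)) + 299141 = (299516 + 183615*(-38035/32218)) + 299141 = (299516 - 6983796525/32218) + 299141 = 2666009963/32218 + 299141 = 12303734701/32218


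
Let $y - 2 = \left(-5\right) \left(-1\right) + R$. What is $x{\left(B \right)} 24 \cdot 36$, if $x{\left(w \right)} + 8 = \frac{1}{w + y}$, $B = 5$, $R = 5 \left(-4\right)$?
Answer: $-7020$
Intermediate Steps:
$R = -20$
$y = -13$ ($y = 2 - 15 = -13$)
$x{\left(w \right)} = -8 + \frac{1}{-13 + w}$ ($x{\left(w \right)} = -8 + \frac{1}{w - 13} = -8 + \frac{1}{-13 + w}$)
$x{\left(B \right)} 24 \cdot 36 = \frac{105 - 40}{-13 + 5} \cdot 24 \cdot 36 = \frac{105 - 40}{-8} \cdot 24 \cdot 36 = \left(- \frac{1}{8}\right) 65 \cdot 24 \cdot 36 = \left(- \frac{65}{8}\right) 24 \cdot 36 = \left(-195\right) 36 = -7020$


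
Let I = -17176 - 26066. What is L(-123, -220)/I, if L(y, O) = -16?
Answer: 8/21621 ≈ 0.00037001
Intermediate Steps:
I = -43242
L(-123, -220)/I = -16/(-43242) = -16*(-1/43242) = 8/21621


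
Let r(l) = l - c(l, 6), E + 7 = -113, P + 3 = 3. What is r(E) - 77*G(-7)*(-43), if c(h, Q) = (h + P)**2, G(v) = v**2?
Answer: 147719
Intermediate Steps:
P = 0 (P = -3 + 3 = 0)
E = -120 (E = -7 - 113 = -120)
c(h, Q) = h**2 (c(h, Q) = (h + 0)**2 = h**2)
r(l) = l - l**2
r(E) - 77*G(-7)*(-43) = -120*(1 - 1*(-120)) - 77*(-7)**2*(-43) = -120*(1 + 120) - 77*49*(-43) = -120*121 - 3773*(-43) = -14520 - 1*(-162239) = -14520 + 162239 = 147719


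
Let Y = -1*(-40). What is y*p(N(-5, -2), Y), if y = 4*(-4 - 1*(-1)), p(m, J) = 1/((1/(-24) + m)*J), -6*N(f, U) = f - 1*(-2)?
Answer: -36/55 ≈ -0.65455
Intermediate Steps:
N(f, U) = -⅓ - f/6 (N(f, U) = -(f - 1*(-2))/6 = -(f + 2)/6 = -(2 + f)/6 = -⅓ - f/6)
Y = 40
p(m, J) = 1/(J*(-1/24 + m)) (p(m, J) = 1/((-1/24 + m)*J) = 1/(J*(-1/24 + m)))
y = -12 (y = 4*(-4 + 1) = 4*(-3) = -12)
y*p(N(-5, -2), Y) = -288/(40*(-1 + 24*(-⅓ - ⅙*(-5)))) = -288/(40*(-1 + 24*(-⅓ + ⅚))) = -288/(40*(-1 + 24*(½))) = -288/(40*(-1 + 12)) = -288/(40*11) = -12*3/55 = -36/55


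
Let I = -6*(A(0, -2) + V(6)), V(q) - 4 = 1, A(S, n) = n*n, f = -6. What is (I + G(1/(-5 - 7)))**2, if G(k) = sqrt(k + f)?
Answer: (324 - I*sqrt(219))**2/36 ≈ 2909.9 - 266.38*I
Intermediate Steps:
A(S, n) = n**2
V(q) = 5 (V(q) = 4 + 1 = 5)
I = -54 (I = -6*((-2)**2 + 5) = -6*(4 + 5) = -6*9 = -54)
G(k) = sqrt(-6 + k) (G(k) = sqrt(k - 6) = sqrt(-6 + k))
(I + G(1/(-5 - 7)))**2 = (-54 + sqrt(-6 + 1/(-5 - 7)))**2 = (-54 + sqrt(-6 + 1/(-12)))**2 = (-54 + sqrt(-6 - 1/12))**2 = (-54 + sqrt(-73/12))**2 = (-54 + I*sqrt(219)/6)**2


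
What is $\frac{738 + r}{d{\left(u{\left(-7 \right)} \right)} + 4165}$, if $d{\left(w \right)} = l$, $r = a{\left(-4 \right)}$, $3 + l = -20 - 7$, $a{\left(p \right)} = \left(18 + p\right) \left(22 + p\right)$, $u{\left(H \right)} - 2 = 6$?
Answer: $\frac{198}{827} \approx 0.23942$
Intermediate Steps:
$u{\left(H \right)} = 8$ ($u{\left(H \right)} = 2 + 6 = 8$)
$l = -30$ ($l = -3 - 27 = -30$)
$r = 252$ ($r = 396 + \left(-4\right)^{2} + 40 \left(-4\right) = 396 + 16 - 160 = 252$)
$d{\left(w \right)} = -30$
$\frac{738 + r}{d{\left(u{\left(-7 \right)} \right)} + 4165} = \frac{738 + 252}{-30 + 4165} = \frac{990}{4135} = 990 \cdot \frac{1}{4135} = \frac{198}{827}$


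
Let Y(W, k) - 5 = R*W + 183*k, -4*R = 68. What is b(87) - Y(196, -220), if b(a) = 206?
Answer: 43793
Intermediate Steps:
R = -17 (R = -¼*68 = -17)
Y(W, k) = 5 - 17*W + 183*k (Y(W, k) = 5 + (-17*W + 183*k) = 5 - 17*W + 183*k)
b(87) - Y(196, -220) = 206 - (5 - 17*196 + 183*(-220)) = 206 - (5 - 3332 - 40260) = 206 - 1*(-43587) = 206 + 43587 = 43793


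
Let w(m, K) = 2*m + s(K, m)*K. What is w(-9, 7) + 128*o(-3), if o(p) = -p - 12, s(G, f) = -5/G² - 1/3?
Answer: -24634/21 ≈ -1173.0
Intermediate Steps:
s(G, f) = -⅓ - 5/G² (s(G, f) = -5/G² - 1*⅓ = -5/G² - ⅓ = -⅓ - 5/G²)
w(m, K) = 2*m + K*(-⅓ - 5/K²) (w(m, K) = 2*m + (-⅓ - 5/K²)*K = 2*m + K*(-⅓ - 5/K²))
o(p) = -12 - p
w(-9, 7) + 128*o(-3) = (-5/7 + 2*(-9) - ⅓*7) + 128*(-12 - 1*(-3)) = (-5*⅐ - 18 - 7/3) + 128*(-12 + 3) = (-5/7 - 18 - 7/3) + 128*(-9) = -442/21 - 1152 = -24634/21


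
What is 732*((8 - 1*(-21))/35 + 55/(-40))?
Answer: -27999/70 ≈ -399.99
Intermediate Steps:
732*((8 - 1*(-21))/35 + 55/(-40)) = 732*((8 + 21)*(1/35) + 55*(-1/40)) = 732*(29*(1/35) - 11/8) = 732*(29/35 - 11/8) = 732*(-153/280) = -27999/70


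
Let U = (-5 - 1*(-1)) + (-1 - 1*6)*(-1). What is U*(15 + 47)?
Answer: 186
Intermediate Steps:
U = 3 (U = (-5 + 1) + (-1 - 6)*(-1) = -4 - 7*(-1) = -4 + 7 = 3)
U*(15 + 47) = 3*(15 + 47) = 3*62 = 186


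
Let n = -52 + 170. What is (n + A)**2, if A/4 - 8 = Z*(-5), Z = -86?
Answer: 3496900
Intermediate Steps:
A = 1752 (A = 32 + 4*(-86*(-5)) = 32 + 4*430 = 32 + 1720 = 1752)
n = 118
(n + A)**2 = (118 + 1752)**2 = 1870**2 = 3496900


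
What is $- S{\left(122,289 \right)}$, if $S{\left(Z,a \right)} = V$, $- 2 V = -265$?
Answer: $- \frac{265}{2} \approx -132.5$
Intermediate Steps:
$V = \frac{265}{2}$ ($V = \left(- \frac{1}{2}\right) \left(-265\right) = \frac{265}{2} \approx 132.5$)
$S{\left(Z,a \right)} = \frac{265}{2}$
$- S{\left(122,289 \right)} = \left(-1\right) \frac{265}{2} = - \frac{265}{2}$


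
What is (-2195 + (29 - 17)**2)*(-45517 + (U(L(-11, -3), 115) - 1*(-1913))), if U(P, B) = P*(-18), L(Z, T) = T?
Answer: 89321050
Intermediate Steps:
U(P, B) = -18*P
(-2195 + (29 - 17)**2)*(-45517 + (U(L(-11, -3), 115) - 1*(-1913))) = (-2195 + (29 - 17)**2)*(-45517 + (-18*(-3) - 1*(-1913))) = (-2195 + 12**2)*(-45517 + (54 + 1913)) = (-2195 + 144)*(-45517 + 1967) = -2051*(-43550) = 89321050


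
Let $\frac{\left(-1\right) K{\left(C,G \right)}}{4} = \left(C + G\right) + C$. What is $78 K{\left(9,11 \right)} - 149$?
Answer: $-9197$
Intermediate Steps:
$K{\left(C,G \right)} = - 8 C - 4 G$ ($K{\left(C,G \right)} = - 4 \left(\left(C + G\right) + C\right) = - 4 \left(G + 2 C\right) = - 8 C - 4 G$)
$78 K{\left(9,11 \right)} - 149 = 78 \left(\left(-8\right) 9 - 44\right) - 149 = 78 \left(-72 - 44\right) - 149 = 78 \left(-116\right) - 149 = -9048 - 149 = -9197$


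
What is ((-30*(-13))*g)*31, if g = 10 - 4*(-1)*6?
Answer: 411060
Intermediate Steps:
g = 34 (g = 10 - (-4)*6 = 10 - 1*(-24) = 10 + 24 = 34)
((-30*(-13))*g)*31 = (-30*(-13)*34)*31 = (390*34)*31 = 13260*31 = 411060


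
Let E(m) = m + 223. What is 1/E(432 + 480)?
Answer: 1/1135 ≈ 0.00088106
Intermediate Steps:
E(m) = 223 + m
1/E(432 + 480) = 1/(223 + (432 + 480)) = 1/(223 + 912) = 1/1135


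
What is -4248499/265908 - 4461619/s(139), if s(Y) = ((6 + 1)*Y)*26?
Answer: -646929356377/3363470292 ≈ -192.34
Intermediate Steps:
s(Y) = 182*Y (s(Y) = (7*Y)*26 = 182*Y)
-4248499/265908 - 4461619/s(139) = -4248499/265908 - 4461619/(182*139) = -4248499*1/265908 - 4461619/25298 = -4248499/265908 - 4461619*1/25298 = -4248499/265908 - 4461619/25298 = -646929356377/3363470292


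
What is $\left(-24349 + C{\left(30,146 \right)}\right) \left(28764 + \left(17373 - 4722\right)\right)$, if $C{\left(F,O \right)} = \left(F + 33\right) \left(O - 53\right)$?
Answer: $-765763350$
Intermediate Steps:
$C{\left(F,O \right)} = \left(-53 + O\right) \left(33 + F\right)$ ($C{\left(F,O \right)} = \left(33 + F\right) \left(-53 + O\right) = \left(-53 + O\right) \left(33 + F\right)$)
$\left(-24349 + C{\left(30,146 \right)}\right) \left(28764 + \left(17373 - 4722\right)\right) = \left(-24349 + \left(-1749 - 1590 + 33 \cdot 146 + 30 \cdot 146\right)\right) \left(28764 + \left(17373 - 4722\right)\right) = \left(-24349 + \left(-1749 - 1590 + 4818 + 4380\right)\right) \left(28764 + 12651\right) = \left(-24349 + 5859\right) 41415 = \left(-18490\right) 41415 = -765763350$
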